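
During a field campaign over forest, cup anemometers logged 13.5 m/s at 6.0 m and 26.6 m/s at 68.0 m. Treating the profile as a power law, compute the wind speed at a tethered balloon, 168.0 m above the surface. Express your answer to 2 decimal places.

34.25 m/s

First find α: α = ln(V₂/V₁)/ln(z₂/z₁) = ln(26.6/13.5)/ln(68.0/6.0) = 0.67822/2.42775 = 0.2794
Extrapolate from 68.0 m to 168.0 m: V₃ = 26.6 × (168.0/68.0)^0.2794 = 26.6 × 1.2875 = 34.2464 m/s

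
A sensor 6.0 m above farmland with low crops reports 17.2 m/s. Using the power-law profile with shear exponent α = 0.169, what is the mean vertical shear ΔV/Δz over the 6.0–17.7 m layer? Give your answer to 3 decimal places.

0.295 m/s/m

Power law: V₂ = V₁ · (z₂/z₁)^α = 17.2 × (2.9500)^0.169 = 20.6504 m/s
ΔV/Δz = (20.6504 − 17.2)/(17.7 − 6.0) = 3.4504/11.7000 = 0.29491 m/s/m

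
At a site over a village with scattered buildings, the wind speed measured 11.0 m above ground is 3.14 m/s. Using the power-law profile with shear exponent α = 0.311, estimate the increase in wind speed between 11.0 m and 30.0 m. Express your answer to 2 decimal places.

1.15 m/s

Power law: V₂ = V₁ · (z₂/z₁)^α = 3.14 × (2.7273)^0.311 = 4.2898 m/s
ΔV = 4.2898 − 3.14 = 1.1498 m/s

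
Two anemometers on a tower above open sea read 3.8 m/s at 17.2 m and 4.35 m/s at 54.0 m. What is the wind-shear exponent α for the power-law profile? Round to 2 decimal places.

α ≈ 0.12

Power law: V₂/V₁ = (z₂/z₁)^α ⇒ α = ln(V₂/V₁) / ln(z₂/z₁)
α = ln(4.35/3.8) / ln(54.0/17.2) = ln(1.1447) / ln(3.1395)
  = 0.13517 / 1.14407 = 0.11815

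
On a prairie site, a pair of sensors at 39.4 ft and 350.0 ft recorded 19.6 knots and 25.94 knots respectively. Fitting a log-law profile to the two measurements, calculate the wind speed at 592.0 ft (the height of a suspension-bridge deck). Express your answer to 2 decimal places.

27.47 knots

Log law: V ∝ ln(z/z₀). From the pair, with r = V₁/V₂ = 0.75559,
ln z₀ = (ln z₁ − r·ln z₂)/(1 − r) = (3.6738 − 0.75559×5.8579)/0.24441 = -3.0785 → z₀ = 0.04603 ft
V₃ = V₁ · ln(z₃/z₀)/ln(z₁/z₀) = 19.6 × 9.4621/6.7523 = 27.4656 knots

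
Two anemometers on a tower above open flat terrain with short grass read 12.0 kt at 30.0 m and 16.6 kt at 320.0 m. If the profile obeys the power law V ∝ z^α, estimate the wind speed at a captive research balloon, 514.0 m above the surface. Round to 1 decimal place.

First find α: α = ln(V₂/V₁)/ln(z₂/z₁) = ln(16.6/12.0)/ln(320.0/30.0) = 0.32450/2.36712 = 0.1371
Extrapolate from 320.0 m to 514.0 m: V₃ = 16.6 × (514.0/320.0)^0.1371 = 16.6 × 1.0671 = 17.7142 kt

17.7 kt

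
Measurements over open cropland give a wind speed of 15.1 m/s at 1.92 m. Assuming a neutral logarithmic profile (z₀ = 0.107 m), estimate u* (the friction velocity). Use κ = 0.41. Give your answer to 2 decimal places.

u* ≈ 2.14 m/s

Log law: V(z) = (u*/κ) · ln(z/z₀) ⇒ u* = κ · V / ln(z/z₀)
u* = 0.41 × 15.1 / ln(1.92/0.107) = 0.41 × 15.1 / 2.8873
   = 6.1910 / 2.8873 = 2.1443 m/s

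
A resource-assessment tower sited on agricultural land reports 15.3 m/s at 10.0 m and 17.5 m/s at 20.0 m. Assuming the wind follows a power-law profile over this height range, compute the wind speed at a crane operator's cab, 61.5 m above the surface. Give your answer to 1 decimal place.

21.8 m/s

First find α: α = ln(V₂/V₁)/ln(z₂/z₁) = ln(17.5/15.3)/ln(20.0/10.0) = 0.13435/0.69315 = 0.1938
Extrapolate from 20.0 m to 61.5 m: V₃ = 17.5 × (61.5/20.0)^0.1938 = 17.5 × 1.2432 = 21.7567 m/s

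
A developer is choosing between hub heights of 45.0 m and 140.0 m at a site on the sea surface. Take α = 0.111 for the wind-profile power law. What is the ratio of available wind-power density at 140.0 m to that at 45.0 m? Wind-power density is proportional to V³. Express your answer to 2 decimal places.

Speed ratio: V_B/V_A = (z_B/z_A)^α = (140.0/45.0)^0.111 = (3.1111)^0.111 = 1.13426
Power-density ratio: P_B/P_A = (V_B/V_A)³ = (1.13426)³ = 1.45929

1.46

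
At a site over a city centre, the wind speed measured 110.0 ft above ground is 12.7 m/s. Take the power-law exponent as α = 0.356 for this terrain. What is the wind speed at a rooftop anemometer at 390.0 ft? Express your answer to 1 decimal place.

Power-law profile: V₂ = V₁ · (z₂/z₁)^α
V₂ = 12.7 × (390.0/110.0)^0.356 = 12.7 × (3.5455)^0.356
    = 12.7 × 1.5692 = 19.9291 m/s

19.9 m/s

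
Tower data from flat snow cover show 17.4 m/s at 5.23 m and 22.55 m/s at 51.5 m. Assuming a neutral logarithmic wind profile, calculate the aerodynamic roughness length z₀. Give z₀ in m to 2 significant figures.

z₀ ≈ 0.0023 m

Log law: V(z) ∝ ln(z/z₀). With r = V₁/V₂ = 17.4/22.55 = 0.77162,
r · ln(z₂/z₀) = ln(z₁/z₀) ⇒ ln z₀ = (ln z₁ − r·ln z₂)/(1 − r)
ln z₀ = (1.65441 − 0.77162×3.94158) / 0.22838 = -6.0731
z₀ = exp(-6.0731) = 0.002304 m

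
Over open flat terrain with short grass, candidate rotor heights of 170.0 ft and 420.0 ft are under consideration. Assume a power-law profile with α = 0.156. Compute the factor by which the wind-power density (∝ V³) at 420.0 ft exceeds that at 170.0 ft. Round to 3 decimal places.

Speed ratio: V_B/V_A = (z_B/z_A)^α = (420.0/170.0)^0.156 = (2.4706)^0.156 = 1.15153
Power-density ratio: P_B/P_A = (V_B/V_A)³ = (1.15153)³ = 1.52697

1.527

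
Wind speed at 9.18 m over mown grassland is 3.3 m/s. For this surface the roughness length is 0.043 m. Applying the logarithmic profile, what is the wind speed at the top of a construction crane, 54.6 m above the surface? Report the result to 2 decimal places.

Log law: V(z) ∝ ln(z/z₀), so V₂/V₁ = ln(z₂/z₀) / ln(z₁/z₀).
ln(54.6/0.043) = 7.1466, ln(9.18/0.043) = 5.3636
V₂ = 3.3 × 7.1466/5.3636 = 3.3 × 1.3324 = 4.3970 m/s

4.40 m/s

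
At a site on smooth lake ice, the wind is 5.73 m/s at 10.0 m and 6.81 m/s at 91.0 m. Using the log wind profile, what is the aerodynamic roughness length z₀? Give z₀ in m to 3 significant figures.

Log law: V(z) ∝ ln(z/z₀). With r = V₁/V₂ = 5.73/6.81 = 0.84141,
r · ln(z₂/z₀) = ln(z₁/z₀) ⇒ ln z₀ = (ln z₁ − r·ln z₂)/(1 − r)
ln z₀ = (2.30259 − 0.84141×4.51086) / 0.15859 = -9.4135
z₀ = exp(-9.4135) = 0.00008161 m

z₀ ≈ 0.0000816 m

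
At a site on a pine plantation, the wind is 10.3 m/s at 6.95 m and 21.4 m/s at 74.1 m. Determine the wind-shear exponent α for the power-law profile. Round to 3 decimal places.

α ≈ 0.309

Power law: V₂/V₁ = (z₂/z₁)^α ⇒ α = ln(V₂/V₁) / ln(z₂/z₁)
α = ln(21.4/10.3) / ln(74.1/6.95) = ln(2.0777) / ln(10.6619)
  = 0.73125 / 2.36667 = 0.30898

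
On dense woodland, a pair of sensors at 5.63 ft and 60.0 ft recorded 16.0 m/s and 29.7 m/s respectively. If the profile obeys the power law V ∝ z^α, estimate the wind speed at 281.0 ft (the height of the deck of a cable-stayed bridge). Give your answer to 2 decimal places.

First find α: α = ln(V₂/V₁)/ln(z₂/z₁) = ln(29.7/16.0)/ln(60.0/5.63) = 0.61856/2.36624 = 0.2614
Extrapolate from 60.0 ft to 281.0 ft: V₃ = 29.7 × (281.0/60.0)^0.2614 = 29.7 × 1.4972 = 44.4679 m/s

44.47 m/s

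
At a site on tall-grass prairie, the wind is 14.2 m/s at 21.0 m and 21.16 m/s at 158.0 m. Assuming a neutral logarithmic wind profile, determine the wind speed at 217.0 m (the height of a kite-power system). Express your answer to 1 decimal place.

22.3 m/s

Log law: V ∝ ln(z/z₀). From the pair, with r = V₁/V₂ = 0.67108,
ln z₀ = (ln z₁ − r·ln z₂)/(1 − r) = (3.0445 − 0.67108×5.0626)/0.32892 = -1.0728 → z₀ = 0.3420 m
V₃ = V₁ · ln(z₃/z₀)/ln(z₁/z₀) = 14.2 × 6.4527/4.1173 = 22.2543 m/s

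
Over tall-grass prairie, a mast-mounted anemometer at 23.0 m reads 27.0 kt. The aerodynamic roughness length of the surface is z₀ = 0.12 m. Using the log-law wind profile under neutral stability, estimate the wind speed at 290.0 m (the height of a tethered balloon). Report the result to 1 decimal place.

40.0 kt

Log law: V(z) ∝ ln(z/z₀), so V₂/V₁ = ln(z₂/z₀) / ln(z₁/z₀).
ln(290.0/0.12) = 7.7901, ln(23.0/0.12) = 5.2558
V₂ = 27.0 × 7.7901/5.2558 = 27.0 × 1.4822 = 40.0197 kt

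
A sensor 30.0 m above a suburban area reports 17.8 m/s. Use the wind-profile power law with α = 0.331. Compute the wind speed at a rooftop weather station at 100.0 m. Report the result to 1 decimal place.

Power-law profile: V₂ = V₁ · (z₂/z₁)^α
V₂ = 17.8 × (100.0/30.0)^0.331 = 17.8 × (3.3333)^0.331
    = 17.8 × 1.4896 = 26.5151 m/s

26.5 m/s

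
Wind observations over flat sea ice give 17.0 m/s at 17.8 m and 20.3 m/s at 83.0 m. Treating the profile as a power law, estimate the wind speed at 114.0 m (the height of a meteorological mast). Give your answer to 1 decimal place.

First find α: α = ln(V₂/V₁)/ln(z₂/z₁) = ln(20.3/17.0)/ln(83.0/17.8) = 0.17741/1.53964 = 0.1152
Extrapolate from 83.0 m to 114.0 m: V₃ = 20.3 × (114.0/83.0)^0.1152 = 20.3 × 1.0372 = 21.0561 m/s

21.1 m/s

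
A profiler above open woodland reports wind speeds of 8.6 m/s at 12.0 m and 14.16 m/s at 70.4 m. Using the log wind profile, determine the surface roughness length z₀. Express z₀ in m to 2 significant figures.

z₀ ≈ 0.78 m

Log law: V(z) ∝ ln(z/z₀). With r = V₁/V₂ = 8.6/14.16 = 0.60734,
r · ln(z₂/z₀) = ln(z₁/z₀) ⇒ ln z₀ = (ln z₁ − r·ln z₂)/(1 − r)
ln z₀ = (2.48491 − 0.60734×4.25419) / 0.39266 = -0.2518
z₀ = exp(-0.2518) = 0.7774 m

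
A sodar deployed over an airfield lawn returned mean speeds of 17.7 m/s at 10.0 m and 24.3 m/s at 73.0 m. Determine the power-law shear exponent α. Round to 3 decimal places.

Power law: V₂/V₁ = (z₂/z₁)^α ⇒ α = ln(V₂/V₁) / ln(z₂/z₁)
α = ln(24.3/17.7) / ln(73.0/10.0) = ln(1.3729) / ln(7.3000)
  = 0.31691 / 1.98787 = 0.15942

α ≈ 0.159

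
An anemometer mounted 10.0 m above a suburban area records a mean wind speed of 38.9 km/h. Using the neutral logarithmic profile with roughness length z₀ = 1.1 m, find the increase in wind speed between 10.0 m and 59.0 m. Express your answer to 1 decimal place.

Log law: V₂ = V₁ · ln(z₂/z₀)/ln(z₁/z₀) = 38.9 × 3.9822/2.2073 = 70.1809 km/h
ΔV = 70.1809 − 38.9 = 31.2809 km/h

31.3 km/h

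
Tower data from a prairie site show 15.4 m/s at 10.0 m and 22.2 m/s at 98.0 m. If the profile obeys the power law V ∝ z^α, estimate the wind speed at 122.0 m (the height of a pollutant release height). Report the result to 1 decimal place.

23.0 m/s

First find α: α = ln(V₂/V₁)/ln(z₂/z₁) = ln(22.2/15.4)/ln(98.0/10.0) = 0.36572/2.28238 = 0.1602
Extrapolate from 98.0 m to 122.0 m: V₃ = 22.2 × (122.0/98.0)^0.1602 = 22.2 × 1.0357 = 22.9931 m/s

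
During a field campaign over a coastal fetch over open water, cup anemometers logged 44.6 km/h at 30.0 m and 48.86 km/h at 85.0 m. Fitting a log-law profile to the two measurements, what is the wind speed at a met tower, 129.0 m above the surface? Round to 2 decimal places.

Log law: V ∝ ln(z/z₀). From the pair, with r = V₁/V₂ = 0.91281,
ln z₀ = (ln z₁ − r·ln z₂)/(1 − r) = (3.4012 − 0.91281×4.4427)/0.08719 = -7.5023 → z₀ = 0.0005518 m
V₃ = V₁ · ln(z₃/z₀)/ln(z₁/z₀) = 44.6 × 12.3621/10.9035 = 50.5664 km/h

50.57 km/h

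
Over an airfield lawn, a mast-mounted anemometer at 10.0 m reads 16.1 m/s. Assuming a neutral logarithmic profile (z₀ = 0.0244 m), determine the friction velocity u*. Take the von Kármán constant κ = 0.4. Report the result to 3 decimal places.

u* ≈ 1.071 m/s

Log law: V(z) = (u*/κ) · ln(z/z₀) ⇒ u* = κ · V / ln(z/z₀)
u* = 0.4 × 16.1 / ln(10.0/0.0244) = 0.4 × 16.1 / 6.0158
   = 6.4400 / 6.0158 = 1.0705 m/s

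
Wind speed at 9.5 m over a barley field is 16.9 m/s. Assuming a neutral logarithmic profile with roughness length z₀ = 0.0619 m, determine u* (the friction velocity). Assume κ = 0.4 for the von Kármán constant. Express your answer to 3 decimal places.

u* ≈ 1.343 m/s

Log law: V(z) = (u*/κ) · ln(z/z₀) ⇒ u* = κ · V / ln(z/z₀)
u* = 0.4 × 16.9 / ln(9.5/0.0619) = 0.4 × 16.9 / 5.0335
   = 6.7600 / 5.0335 = 1.3430 m/s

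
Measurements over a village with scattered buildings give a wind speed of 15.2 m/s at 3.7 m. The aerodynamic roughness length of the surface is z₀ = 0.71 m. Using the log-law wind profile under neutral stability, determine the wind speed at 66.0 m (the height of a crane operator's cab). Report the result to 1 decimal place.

Log law: V(z) ∝ ln(z/z₀), so V₂/V₁ = ln(z₂/z₀) / ln(z₁/z₀).
ln(66.0/0.71) = 4.5321, ln(3.7/0.71) = 1.6508
V₂ = 15.2 × 4.5321/1.6508 = 15.2 × 2.7454 = 41.7299 m/s

41.7 m/s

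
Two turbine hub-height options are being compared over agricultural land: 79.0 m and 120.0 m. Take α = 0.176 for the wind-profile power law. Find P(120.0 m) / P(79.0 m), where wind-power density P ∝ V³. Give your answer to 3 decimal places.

1.247

Speed ratio: V_B/V_A = (z_B/z_A)^α = (120.0/79.0)^0.176 = (1.5190)^0.176 = 1.07635
Power-density ratio: P_B/P_A = (V_B/V_A)³ = (1.07635)³ = 1.24698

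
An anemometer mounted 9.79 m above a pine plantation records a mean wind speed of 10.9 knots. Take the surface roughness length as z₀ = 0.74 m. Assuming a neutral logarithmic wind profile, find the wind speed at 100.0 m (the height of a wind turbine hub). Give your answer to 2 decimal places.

20.71 knots

Log law: V(z) ∝ ln(z/z₀), so V₂/V₁ = ln(z₂/z₀) / ln(z₁/z₀).
ln(100.0/0.74) = 4.9063, ln(9.79/0.74) = 2.5825
V₂ = 10.9 × 4.9063/2.5825 = 10.9 × 1.8998 = 20.7083 knots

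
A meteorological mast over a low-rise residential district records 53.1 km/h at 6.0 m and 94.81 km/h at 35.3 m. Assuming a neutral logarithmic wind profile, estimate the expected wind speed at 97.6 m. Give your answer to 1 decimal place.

Log law: V ∝ ln(z/z₀). From the pair, with r = V₁/V₂ = 0.56007,
ln z₀ = (ln z₁ − r·ln z₂)/(1 − r) = (1.7918 − 0.56007×3.5639)/0.43993 = -0.4643 → z₀ = 0.6286 m
V₃ = V₁ · ln(z₃/z₀)/ln(z₁/z₀) = 53.1 × 5.0452/2.2560 = 118.7467 km/h

118.7 km/h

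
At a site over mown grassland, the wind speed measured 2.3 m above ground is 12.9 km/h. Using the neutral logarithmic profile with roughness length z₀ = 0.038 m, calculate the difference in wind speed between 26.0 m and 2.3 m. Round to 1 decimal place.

7.6 km/h

Log law: V₂ = V₁ · ln(z₂/z₀)/ln(z₁/z₀) = 12.9 × 6.5283/4.1031 = 20.5247 km/h
ΔV = 20.5247 − 12.9 = 7.6247 km/h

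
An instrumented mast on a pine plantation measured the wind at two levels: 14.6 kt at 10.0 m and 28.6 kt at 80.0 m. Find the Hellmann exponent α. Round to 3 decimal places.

α ≈ 0.323

Power law: V₂/V₁ = (z₂/z₁)^α ⇒ α = ln(V₂/V₁) / ln(z₂/z₁)
α = ln(28.6/14.6) / ln(80.0/10.0) = ln(1.9589) / ln(8.0000)
  = 0.67239 / 2.07944 = 0.32335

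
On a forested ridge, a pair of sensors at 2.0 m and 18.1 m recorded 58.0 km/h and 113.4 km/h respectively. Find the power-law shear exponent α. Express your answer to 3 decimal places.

α ≈ 0.304

Power law: V₂/V₁ = (z₂/z₁)^α ⇒ α = ln(V₂/V₁) / ln(z₂/z₁)
α = ln(113.4/58.0) / ln(18.1/2.0) = ln(1.9552) / ln(9.0500)
  = 0.67048 / 2.20276 = 0.30438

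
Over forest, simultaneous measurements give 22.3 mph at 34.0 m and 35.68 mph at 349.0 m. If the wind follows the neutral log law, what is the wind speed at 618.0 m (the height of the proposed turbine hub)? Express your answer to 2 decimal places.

38.96 mph

Log law: V ∝ ln(z/z₀). From the pair, with r = V₁/V₂ = 0.62500,
ln z₀ = (ln z₁ − r·ln z₂)/(1 − r) = (3.5264 − 0.62500×5.8551)/0.37500 = -0.3548 → z₀ = 0.7013 m
V₃ = V₁ · ln(z₃/z₀)/ln(z₁/z₀) = 22.3 × 6.7813/3.8812 = 38.9632 mph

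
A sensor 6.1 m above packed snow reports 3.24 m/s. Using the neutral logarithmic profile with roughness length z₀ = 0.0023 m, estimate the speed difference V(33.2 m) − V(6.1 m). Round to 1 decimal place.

Log law: V₂ = V₁ · ln(z₂/z₀)/ln(z₁/z₀) = 3.24 × 9.5774/7.8831 = 3.9363 m/s
ΔV = 3.9363 − 3.24 = 0.6963 m/s

0.7 m/s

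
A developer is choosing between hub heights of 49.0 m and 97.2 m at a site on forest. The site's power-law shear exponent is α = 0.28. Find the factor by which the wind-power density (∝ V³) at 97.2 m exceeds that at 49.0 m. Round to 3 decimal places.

1.778

Speed ratio: V_B/V_A = (z_B/z_A)^α = (97.2/49.0)^0.28 = (1.9837)^0.28 = 1.21141
Power-density ratio: P_B/P_A = (V_B/V_A)³ = (1.21141)³ = 1.77777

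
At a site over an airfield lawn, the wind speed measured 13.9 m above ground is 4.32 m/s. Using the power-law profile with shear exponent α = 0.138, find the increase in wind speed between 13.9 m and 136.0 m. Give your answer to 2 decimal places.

Power law: V₂ = V₁ · (z₂/z₁)^α = 4.32 × (9.7842)^0.138 = 5.9180 m/s
ΔV = 5.9180 − 4.32 = 1.5980 m/s

1.60 m/s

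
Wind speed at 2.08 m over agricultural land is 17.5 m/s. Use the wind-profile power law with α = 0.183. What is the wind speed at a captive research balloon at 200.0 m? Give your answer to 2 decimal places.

Power-law profile: V₂ = V₁ · (z₂/z₁)^α
V₂ = 17.5 × (200.0/2.08)^0.183 = 17.5 × (96.1538)^0.183
    = 17.5 × 2.3061 = 40.3572 m/s

40.36 m/s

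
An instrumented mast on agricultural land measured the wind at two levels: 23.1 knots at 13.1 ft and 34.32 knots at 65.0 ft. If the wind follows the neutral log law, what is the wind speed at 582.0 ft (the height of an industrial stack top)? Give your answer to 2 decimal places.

Log law: V ∝ ln(z/z₀). From the pair, with r = V₁/V₂ = 0.67308,
ln z₀ = (ln z₁ − r·ln z₂)/(1 − r) = (2.5726 − 0.67308×4.1744)/0.32692 = -0.7252 → z₀ = 0.4842 ft
V₃ = V₁ · ln(z₃/z₀)/ln(z₁/z₀) = 23.1 × 7.0916/3.2978 = 49.6749 knots

49.67 knots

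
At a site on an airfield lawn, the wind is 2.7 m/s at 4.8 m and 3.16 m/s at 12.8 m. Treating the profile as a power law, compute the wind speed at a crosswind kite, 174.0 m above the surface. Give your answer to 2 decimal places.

First find α: α = ln(V₂/V₁)/ln(z₂/z₁) = ln(3.16/2.7)/ln(12.8/4.8) = 0.15732/0.98083 = 0.1604
Extrapolate from 12.8 m to 174.0 m: V₃ = 3.16 × (174.0/12.8)^0.1604 = 3.16 × 1.5198 = 4.8025 m/s

4.80 m/s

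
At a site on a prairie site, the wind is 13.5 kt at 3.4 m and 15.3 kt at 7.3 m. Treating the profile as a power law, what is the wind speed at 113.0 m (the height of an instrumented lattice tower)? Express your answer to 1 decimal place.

24.0 kt

First find α: α = ln(V₂/V₁)/ln(z₂/z₁) = ln(15.3/13.5)/ln(7.3/3.4) = 0.12516/0.76410 = 0.1638
Extrapolate from 7.3 m to 113.0 m: V₃ = 15.3 × (113.0/7.3)^0.1638 = 15.3 × 1.5663 = 23.9651 kt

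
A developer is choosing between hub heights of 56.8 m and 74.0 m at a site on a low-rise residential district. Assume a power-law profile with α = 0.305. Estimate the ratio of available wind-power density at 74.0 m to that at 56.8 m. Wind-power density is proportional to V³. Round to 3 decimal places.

Speed ratio: V_B/V_A = (z_B/z_A)^α = (74.0/56.8)^0.305 = (1.3028)^0.305 = 1.08403
Power-density ratio: P_B/P_A = (V_B/V_A)³ = (1.08403)³ = 1.27385

1.274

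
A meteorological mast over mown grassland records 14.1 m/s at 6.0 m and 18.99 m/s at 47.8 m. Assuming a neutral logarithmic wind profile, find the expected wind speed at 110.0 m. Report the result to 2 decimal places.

Log law: V ∝ ln(z/z₀). From the pair, with r = V₁/V₂ = 0.74250,
ln z₀ = (ln z₁ − r·ln z₂)/(1 − r) = (1.7918 − 0.74250×3.8670)/0.25750 = -4.1921 → z₀ = 0.01511 m
V₃ = V₁ · ln(z₃/z₀)/ln(z₁/z₀) = 14.1 × 8.8926/5.9839 = 20.9539 m/s

20.95 m/s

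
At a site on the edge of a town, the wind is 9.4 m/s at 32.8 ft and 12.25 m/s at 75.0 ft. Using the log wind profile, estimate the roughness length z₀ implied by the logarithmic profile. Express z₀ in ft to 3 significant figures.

z₀ ≈ 2.14 ft

Log law: V(z) ∝ ln(z/z₀). With r = V₁/V₂ = 9.4/12.25 = 0.76735,
r · ln(z₂/z₀) = ln(z₁/z₀) ⇒ ln z₀ = (ln z₁ − r·ln z₂)/(1 − r)
ln z₀ = (3.49043 − 0.76735×4.31749) / 0.23265 = 0.7626
z₀ = exp(0.7626) = 2.144 ft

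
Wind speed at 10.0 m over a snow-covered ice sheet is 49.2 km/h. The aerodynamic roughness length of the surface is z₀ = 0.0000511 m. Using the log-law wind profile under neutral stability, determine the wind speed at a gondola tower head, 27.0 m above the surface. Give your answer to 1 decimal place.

Log law: V(z) ∝ ln(z/z₀), so V₂/V₁ = ln(z₂/z₀) / ln(z₁/z₀).
ln(27.0/0.0000511) = 13.1776, ln(10.0/0.0000511) = 12.1843
V₂ = 49.2 × 13.1776/12.1843 = 49.2 × 1.0815 = 53.2107 km/h

53.2 km/h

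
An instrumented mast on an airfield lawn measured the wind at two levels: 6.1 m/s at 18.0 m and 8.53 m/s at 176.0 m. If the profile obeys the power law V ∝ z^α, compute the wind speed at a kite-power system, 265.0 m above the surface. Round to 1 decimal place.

First find α: α = ln(V₂/V₁)/ln(z₂/z₁) = ln(8.53/6.1)/ln(176.0/18.0) = 0.33530/2.28011 = 0.1471
Extrapolate from 176.0 m to 265.0 m: V₃ = 8.53 × (265.0/176.0)^0.1471 = 8.53 × 1.0620 = 9.0591 m/s

9.1 m/s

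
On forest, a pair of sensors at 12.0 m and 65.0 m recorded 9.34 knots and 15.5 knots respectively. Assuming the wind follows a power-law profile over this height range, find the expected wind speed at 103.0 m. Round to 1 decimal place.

First find α: α = ln(V₂/V₁)/ln(z₂/z₁) = ln(15.5/9.34)/ln(65.0/12.0) = 0.50653/1.68948 = 0.2998
Extrapolate from 65.0 m to 103.0 m: V₃ = 15.5 × (103.0/65.0)^0.2998 = 15.5 × 1.1480 = 17.7939 knots

17.8 knots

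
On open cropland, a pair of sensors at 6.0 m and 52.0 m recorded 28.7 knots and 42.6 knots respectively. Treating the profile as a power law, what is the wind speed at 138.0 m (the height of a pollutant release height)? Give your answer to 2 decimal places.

50.93 knots

First find α: α = ln(V₂/V₁)/ln(z₂/z₁) = ln(42.6/28.7)/ln(52.0/6.0) = 0.39496/2.15948 = 0.1829
Extrapolate from 52.0 m to 138.0 m: V₃ = 42.6 × (138.0/52.0)^0.1829 = 42.6 × 1.1954 = 50.9253 knots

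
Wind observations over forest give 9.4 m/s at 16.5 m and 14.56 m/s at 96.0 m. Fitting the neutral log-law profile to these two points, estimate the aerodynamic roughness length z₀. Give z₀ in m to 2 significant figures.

z₀ ≈ 0.67 m

Log law: V(z) ∝ ln(z/z₀). With r = V₁/V₂ = 9.4/14.56 = 0.64560,
r · ln(z₂/z₀) = ln(z₁/z₀) ⇒ ln z₀ = (ln z₁ − r·ln z₂)/(1 − r)
ln z₀ = (2.80336 − 0.64560×4.56435) / 0.35440 = -0.4046
z₀ = exp(-0.4046) = 0.6672 m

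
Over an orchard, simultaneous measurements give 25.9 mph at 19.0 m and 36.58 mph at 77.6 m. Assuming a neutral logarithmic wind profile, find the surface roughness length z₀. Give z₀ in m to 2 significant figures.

Log law: V(z) ∝ ln(z/z₀). With r = V₁/V₂ = 25.9/36.58 = 0.70804,
r · ln(z₂/z₀) = ln(z₁/z₀) ⇒ ln z₀ = (ln z₁ − r·ln z₂)/(1 − r)
ln z₀ = (2.94444 − 0.70804×4.35157) / 0.29196 = -0.4680
z₀ = exp(-0.4680) = 0.6263 m

z₀ ≈ 0.63 m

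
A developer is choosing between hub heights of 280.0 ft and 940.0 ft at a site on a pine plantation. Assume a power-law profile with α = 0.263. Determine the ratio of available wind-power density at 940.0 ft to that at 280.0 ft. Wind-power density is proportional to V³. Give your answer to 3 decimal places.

2.600

Speed ratio: V_B/V_A = (z_B/z_A)^α = (940.0/280.0)^0.263 = (3.3571)^0.263 = 1.37509
Power-density ratio: P_B/P_A = (V_B/V_A)³ = (1.37509)³ = 2.60010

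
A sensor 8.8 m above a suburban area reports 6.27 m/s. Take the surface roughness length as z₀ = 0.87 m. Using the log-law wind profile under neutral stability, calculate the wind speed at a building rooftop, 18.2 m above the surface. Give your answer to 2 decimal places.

Log law: V(z) ∝ ln(z/z₀), so V₂/V₁ = ln(z₂/z₀) / ln(z₁/z₀).
ln(18.2/0.87) = 3.0407, ln(8.8/0.87) = 2.3140
V₂ = 6.27 × 3.0407/2.3140 = 6.27 × 1.3140 = 8.2390 m/s

8.24 m/s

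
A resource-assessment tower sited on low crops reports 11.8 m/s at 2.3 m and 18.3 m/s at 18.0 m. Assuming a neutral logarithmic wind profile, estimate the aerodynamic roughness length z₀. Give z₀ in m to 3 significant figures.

Log law: V(z) ∝ ln(z/z₀). With r = V₁/V₂ = 11.8/18.3 = 0.64481,
r · ln(z₂/z₀) = ln(z₁/z₀) ⇒ ln z₀ = (ln z₁ − r·ln z₂)/(1 − r)
ln z₀ = (0.83291 − 0.64481×2.89037) / 0.35519 = -2.9022
z₀ = exp(-2.9022) = 0.05490 m

z₀ ≈ 0.0549 m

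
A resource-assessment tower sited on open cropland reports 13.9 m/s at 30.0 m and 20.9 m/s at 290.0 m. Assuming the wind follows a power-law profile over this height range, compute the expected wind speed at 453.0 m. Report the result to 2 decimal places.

First find α: α = ln(V₂/V₁)/ln(z₂/z₁) = ln(20.9/13.9)/ln(290.0/30.0) = 0.40786/2.26868 = 0.1798
Extrapolate from 290.0 m to 453.0 m: V₃ = 20.9 × (453.0/290.0)^0.1798 = 20.9 × 1.0835 = 22.6448 m/s

22.64 m/s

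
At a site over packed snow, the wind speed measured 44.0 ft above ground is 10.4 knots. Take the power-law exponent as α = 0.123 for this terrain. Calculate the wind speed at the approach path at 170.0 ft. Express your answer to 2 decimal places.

12.28 knots

Power-law profile: V₂ = V₁ · (z₂/z₁)^α
V₂ = 10.4 × (170.0/44.0)^0.123 = 10.4 × (3.8636)^0.123
    = 10.4 × 1.1809 = 12.2810 knots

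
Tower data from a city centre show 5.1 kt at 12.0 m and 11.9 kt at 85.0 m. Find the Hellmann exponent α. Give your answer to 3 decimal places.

Power law: V₂/V₁ = (z₂/z₁)^α ⇒ α = ln(V₂/V₁) / ln(z₂/z₁)
α = ln(11.9/5.1) / ln(85.0/12.0) = ln(2.3333) / ln(7.0833)
  = 0.84730 / 1.95774 = 0.43279

α ≈ 0.433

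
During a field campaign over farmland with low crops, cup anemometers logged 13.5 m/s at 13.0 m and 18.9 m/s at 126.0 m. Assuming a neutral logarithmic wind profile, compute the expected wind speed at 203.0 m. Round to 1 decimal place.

Log law: V ∝ ln(z/z₀). From the pair, with r = V₁/V₂ = 0.71429,
ln z₀ = (ln z₁ − r·ln z₂)/(1 − r) = (2.5649 − 0.71429×4.8363)/0.28571 = -3.1134 → z₀ = 0.04445 m
V₃ = V₁ · ln(z₃/z₀)/ln(z₁/z₀) = 13.5 × 8.4266/5.6783 = 20.0339 m/s

20.0 m/s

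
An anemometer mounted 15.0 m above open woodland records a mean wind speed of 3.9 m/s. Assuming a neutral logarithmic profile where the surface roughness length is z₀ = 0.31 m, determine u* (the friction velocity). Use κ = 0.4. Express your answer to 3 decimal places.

u* ≈ 0.402 m/s

Log law: V(z) = (u*/κ) · ln(z/z₀) ⇒ u* = κ · V / ln(z/z₀)
u* = 0.4 × 3.9 / ln(15.0/0.31) = 0.4 × 3.9 / 3.8792
   = 1.5600 / 3.8792 = 0.4021 m/s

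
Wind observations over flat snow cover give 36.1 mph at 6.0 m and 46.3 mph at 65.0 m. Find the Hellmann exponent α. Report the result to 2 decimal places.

Power law: V₂/V₁ = (z₂/z₁)^α ⇒ α = ln(V₂/V₁) / ln(z₂/z₁)
α = ln(46.3/36.1) / ln(65.0/6.0) = ln(1.2825) / ln(10.8333)
  = 0.24885 / 2.38263 = 0.10444

α ≈ 0.10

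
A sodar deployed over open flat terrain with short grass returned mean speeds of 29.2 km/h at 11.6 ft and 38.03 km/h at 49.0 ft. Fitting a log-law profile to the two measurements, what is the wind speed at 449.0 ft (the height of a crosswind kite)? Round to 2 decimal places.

51.61 km/h

Log law: V ∝ ln(z/z₀). From the pair, with r = V₁/V₂ = 0.76781,
ln z₀ = (ln z₁ − r·ln z₂)/(1 − r) = (2.4510 − 0.76781×3.8918)/0.23219 = -2.3136 → z₀ = 0.09890 ft
V₃ = V₁ · ln(z₃/z₀)/ln(z₁/z₀) = 29.2 × 8.4207/4.7646 = 51.6058 km/h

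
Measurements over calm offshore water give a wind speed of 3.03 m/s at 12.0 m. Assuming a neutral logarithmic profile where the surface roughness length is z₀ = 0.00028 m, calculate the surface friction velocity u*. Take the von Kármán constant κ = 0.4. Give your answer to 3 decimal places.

Log law: V(z) = (u*/κ) · ln(z/z₀) ⇒ u* = κ · V / ln(z/z₀)
u* = 0.4 × 3.03 / ln(12.0/0.00028) = 0.4 × 3.03 / 10.6656
   = 1.2120 / 10.6656 = 0.1136 m/s

u* ≈ 0.114 m/s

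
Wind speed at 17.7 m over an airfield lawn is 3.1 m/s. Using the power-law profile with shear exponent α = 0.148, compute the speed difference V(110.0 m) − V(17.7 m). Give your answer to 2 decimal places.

Power law: V₂ = V₁ · (z₂/z₁)^α = 3.1 × (6.2147)^0.148 = 4.0624 m/s
ΔV = 4.0624 − 3.1 = 0.9624 m/s

0.96 m/s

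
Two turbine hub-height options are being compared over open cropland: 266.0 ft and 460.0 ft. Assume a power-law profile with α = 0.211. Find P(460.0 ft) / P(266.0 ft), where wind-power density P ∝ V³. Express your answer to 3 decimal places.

Speed ratio: V_B/V_A = (z_B/z_A)^α = (460.0/266.0)^0.211 = (1.7293)^0.211 = 1.12251
Power-density ratio: P_B/P_A = (V_B/V_A)³ = (1.12251)³ = 1.41441

1.414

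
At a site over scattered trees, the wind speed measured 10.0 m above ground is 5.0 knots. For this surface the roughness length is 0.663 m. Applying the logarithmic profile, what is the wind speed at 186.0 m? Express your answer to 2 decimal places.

10.39 knots

Log law: V(z) ∝ ln(z/z₀), so V₂/V₁ = ln(z₂/z₀) / ln(z₁/z₀).
ln(186.0/0.663) = 5.6367, ln(10.0/0.663) = 2.7136
V₂ = 5.0 × 5.6367/2.7136 = 5.0 × 2.0772 = 10.3862 knots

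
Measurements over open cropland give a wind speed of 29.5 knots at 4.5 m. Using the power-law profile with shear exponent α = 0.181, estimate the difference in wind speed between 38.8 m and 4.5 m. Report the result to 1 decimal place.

Power law: V₂ = V₁ · (z₂/z₁)^α = 29.5 × (8.6222)^0.181 = 43.5681 knots
ΔV = 43.5681 − 29.5 = 14.0681 knots

14.1 knots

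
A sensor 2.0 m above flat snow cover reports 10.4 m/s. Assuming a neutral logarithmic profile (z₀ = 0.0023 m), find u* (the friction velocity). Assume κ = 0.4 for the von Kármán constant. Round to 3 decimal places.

Log law: V(z) = (u*/κ) · ln(z/z₀) ⇒ u* = κ · V / ln(z/z₀)
u* = 0.4 × 10.4 / ln(2.0/0.0023) = 0.4 × 10.4 / 6.7680
   = 4.1600 / 6.7680 = 0.6147 m/s

u* ≈ 0.615 m/s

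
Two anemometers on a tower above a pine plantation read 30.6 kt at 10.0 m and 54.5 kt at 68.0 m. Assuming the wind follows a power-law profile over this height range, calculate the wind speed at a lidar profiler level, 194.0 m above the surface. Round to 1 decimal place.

74.7 kt

First find α: α = ln(V₂/V₁)/ln(z₂/z₁) = ln(54.5/30.6)/ln(68.0/10.0) = 0.57720/1.91692 = 0.3011
Extrapolate from 68.0 m to 194.0 m: V₃ = 54.5 × (194.0/68.0)^0.3011 = 54.5 × 1.3712 = 74.7289 kt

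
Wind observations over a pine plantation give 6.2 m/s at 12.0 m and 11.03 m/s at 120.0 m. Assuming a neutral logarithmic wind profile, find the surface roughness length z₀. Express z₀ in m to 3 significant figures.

Log law: V(z) ∝ ln(z/z₀). With r = V₁/V₂ = 6.2/11.03 = 0.56210,
r · ln(z₂/z₀) = ln(z₁/z₀) ⇒ ln z₀ = (ln z₁ − r·ln z₂)/(1 − r)
ln z₀ = (2.48491 − 0.56210×4.78749) / 0.43790 = -0.4708
z₀ = exp(-0.4708) = 0.6245 m

z₀ ≈ 0.625 m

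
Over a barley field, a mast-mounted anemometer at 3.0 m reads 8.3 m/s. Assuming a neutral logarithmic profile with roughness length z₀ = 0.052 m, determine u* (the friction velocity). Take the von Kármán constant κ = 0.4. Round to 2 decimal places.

Log law: V(z) = (u*/κ) · ln(z/z₀) ⇒ u* = κ · V / ln(z/z₀)
u* = 0.4 × 8.3 / ln(3.0/0.052) = 0.4 × 8.3 / 4.0551
   = 3.3200 / 4.0551 = 0.8187 m/s

u* ≈ 0.82 m/s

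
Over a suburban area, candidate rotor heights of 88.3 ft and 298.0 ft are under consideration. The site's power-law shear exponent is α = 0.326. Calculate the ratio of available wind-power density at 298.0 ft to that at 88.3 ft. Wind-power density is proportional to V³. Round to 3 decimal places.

Speed ratio: V_B/V_A = (z_B/z_A)^α = (298.0/88.3)^0.326 = (3.3749)^0.326 = 1.48666
Power-density ratio: P_B/P_A = (V_B/V_A)³ = (1.48666)³ = 3.28575

3.286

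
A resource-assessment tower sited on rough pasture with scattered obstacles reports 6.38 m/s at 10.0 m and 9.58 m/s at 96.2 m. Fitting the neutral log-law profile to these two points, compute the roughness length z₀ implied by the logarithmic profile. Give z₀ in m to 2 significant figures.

Log law: V(z) ∝ ln(z/z₀). With r = V₁/V₂ = 6.38/9.58 = 0.66597,
r · ln(z₂/z₀) = ln(z₁/z₀) ⇒ ln z₀ = (ln z₁ − r·ln z₂)/(1 − r)
ln z₀ = (2.30259 − 0.66597×4.56643) / 0.33403 = -2.2110
z₀ = exp(-2.2110) = 0.1096 m

z₀ ≈ 0.11 m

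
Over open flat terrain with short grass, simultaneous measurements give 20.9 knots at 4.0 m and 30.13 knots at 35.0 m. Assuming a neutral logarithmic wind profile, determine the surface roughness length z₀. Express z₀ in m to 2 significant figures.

z₀ ≈ 0.029 m

Log law: V(z) ∝ ln(z/z₀). With r = V₁/V₂ = 20.9/30.13 = 0.69366,
r · ln(z₂/z₀) = ln(z₁/z₀) ⇒ ln z₀ = (ln z₁ − r·ln z₂)/(1 − r)
ln z₀ = (1.38629 − 0.69366×3.55535) / 0.30634 = -3.5252
z₀ = exp(-3.5252) = 0.02945 m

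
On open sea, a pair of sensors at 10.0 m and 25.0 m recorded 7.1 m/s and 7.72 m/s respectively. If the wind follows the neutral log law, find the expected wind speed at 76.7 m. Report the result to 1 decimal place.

8.5 m/s

Log law: V ∝ ln(z/z₀). From the pair, with r = V₁/V₂ = 0.91969,
ln z₀ = (ln z₁ − r·ln z₂)/(1 − r) = (2.3026 − 0.91969×3.2189)/0.08031 = -8.1904 → z₀ = 0.0002773 m
V₃ = V₁ · ln(z₃/z₀)/ln(z₁/z₀) = 7.1 × 12.5303/10.4930 = 8.4785 m/s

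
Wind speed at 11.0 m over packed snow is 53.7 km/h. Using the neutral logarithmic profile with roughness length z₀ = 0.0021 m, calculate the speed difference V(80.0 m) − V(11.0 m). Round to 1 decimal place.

12.4 km/h

Log law: V₂ = V₁ · ln(z₂/z₀)/ln(z₁/z₀) = 53.7 × 10.5478/8.5637 = 66.1418 km/h
ΔV = 66.1418 − 53.7 = 12.4418 km/h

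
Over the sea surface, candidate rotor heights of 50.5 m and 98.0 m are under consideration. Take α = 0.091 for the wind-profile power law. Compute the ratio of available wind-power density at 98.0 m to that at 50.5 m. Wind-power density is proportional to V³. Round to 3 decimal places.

Speed ratio: V_B/V_A = (z_B/z_A)^α = (98.0/50.5)^0.091 = (1.9406)^0.091 = 1.06219
Power-density ratio: P_B/P_A = (V_B/V_A)³ = (1.06219)³ = 1.19841

1.198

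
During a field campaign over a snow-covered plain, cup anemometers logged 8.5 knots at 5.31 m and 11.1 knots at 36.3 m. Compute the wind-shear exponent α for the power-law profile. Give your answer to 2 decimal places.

Power law: V₂/V₁ = (z₂/z₁)^α ⇒ α = ln(V₂/V₁) / ln(z₂/z₁)
α = ln(11.1/8.5) / ln(36.3/5.31) = ln(1.3059) / ln(6.8362)
  = 0.26688 / 1.92223 = 0.13884

α ≈ 0.14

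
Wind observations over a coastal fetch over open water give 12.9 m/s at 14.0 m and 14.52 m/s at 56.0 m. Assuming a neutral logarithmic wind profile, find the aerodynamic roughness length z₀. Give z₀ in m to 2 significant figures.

z₀ ≈ 0.00022 m

Log law: V(z) ∝ ln(z/z₀). With r = V₁/V₂ = 12.9/14.52 = 0.88843,
r · ln(z₂/z₀) = ln(z₁/z₀) ⇒ ln z₀ = (ln z₁ − r·ln z₂)/(1 − r)
ln z₀ = (2.63906 − 0.88843×4.02535) / 0.11157 = -8.4000
z₀ = exp(-8.4000) = 0.0002249 m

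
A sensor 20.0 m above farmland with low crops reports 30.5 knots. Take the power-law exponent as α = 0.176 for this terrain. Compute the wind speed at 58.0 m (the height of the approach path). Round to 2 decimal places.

36.79 knots

Power-law profile: V₂ = V₁ · (z₂/z₁)^α
V₂ = 30.5 × (58.0/20.0)^0.176 = 30.5 × (2.9000)^0.176
    = 30.5 × 1.2061 = 36.7859 knots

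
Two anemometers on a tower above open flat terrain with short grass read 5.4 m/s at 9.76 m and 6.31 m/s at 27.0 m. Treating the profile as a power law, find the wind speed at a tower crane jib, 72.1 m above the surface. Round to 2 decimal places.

7.33 m/s

First find α: α = ln(V₂/V₁)/ln(z₂/z₁) = ln(6.31/5.4)/ln(27.0/9.76) = 0.15574/1.01754 = 0.1531
Extrapolate from 27.0 m to 72.1 m: V₃ = 6.31 × (72.1/27.0)^0.1531 = 6.31 × 1.1622 = 7.3336 m/s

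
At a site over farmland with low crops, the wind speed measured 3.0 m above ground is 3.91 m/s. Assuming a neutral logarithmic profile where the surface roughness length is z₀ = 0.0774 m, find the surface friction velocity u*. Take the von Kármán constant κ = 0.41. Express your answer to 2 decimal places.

u* ≈ 0.44 m/s

Log law: V(z) = (u*/κ) · ln(z/z₀) ⇒ u* = κ · V / ln(z/z₀)
u* = 0.41 × 3.91 / ln(3.0/0.0774) = 0.41 × 3.91 / 3.6574
   = 1.6031 / 3.6574 = 0.4383 m/s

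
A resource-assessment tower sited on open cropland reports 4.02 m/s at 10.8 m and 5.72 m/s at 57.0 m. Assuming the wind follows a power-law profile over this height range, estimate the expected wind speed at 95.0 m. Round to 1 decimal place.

First find α: α = ln(V₂/V₁)/ln(z₂/z₁) = ln(5.72/4.02)/ln(57.0/10.8) = 0.35269/1.66351 = 0.2120
Extrapolate from 57.0 m to 95.0 m: V₃ = 5.72 × (95.0/57.0)^0.2120 = 5.72 × 1.1144 = 6.3743 m/s

6.4 m/s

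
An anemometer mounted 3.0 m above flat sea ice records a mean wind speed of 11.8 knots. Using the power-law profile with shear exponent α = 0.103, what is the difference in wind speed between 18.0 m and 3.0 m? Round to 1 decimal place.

Power law: V₂ = V₁ · (z₂/z₁)^α = 11.8 × (6.0000)^0.103 = 14.1916 knots
ΔV = 14.1916 − 11.8 = 2.3916 knots

2.4 knots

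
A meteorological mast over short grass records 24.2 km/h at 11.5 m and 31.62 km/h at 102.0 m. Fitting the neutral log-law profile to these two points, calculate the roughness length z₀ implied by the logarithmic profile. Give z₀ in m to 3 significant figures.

Log law: V(z) ∝ ln(z/z₀). With r = V₁/V₂ = 24.2/31.62 = 0.76534,
r · ln(z₂/z₀) = ln(z₁/z₀) ⇒ ln z₀ = (ln z₁ − r·ln z₂)/(1 − r)
ln z₀ = (2.44235 − 0.76534×4.62497) / 0.23466 = -4.6762
z₀ = exp(-4.6762) = 0.009314 m

z₀ ≈ 0.00931 m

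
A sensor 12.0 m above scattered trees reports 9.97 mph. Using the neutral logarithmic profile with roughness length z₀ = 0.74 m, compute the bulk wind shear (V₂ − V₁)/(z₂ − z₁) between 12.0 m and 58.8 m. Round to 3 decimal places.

0.122 mph/m

Log law: V₂ = V₁ · ln(z₂/z₀)/ln(z₁/z₀) = 9.97 × 4.3752/2.7860 = 15.6572 mph
ΔV/Δz = (15.6572 − 9.97)/(58.8 − 12.0) = 5.6872/46.8000 = 0.12152 mph/m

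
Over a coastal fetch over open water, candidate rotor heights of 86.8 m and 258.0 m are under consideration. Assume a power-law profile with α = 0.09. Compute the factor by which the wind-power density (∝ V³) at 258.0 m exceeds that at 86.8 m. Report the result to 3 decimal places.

Speed ratio: V_B/V_A = (z_B/z_A)^α = (258.0/86.8)^0.09 = (2.9724)^0.09 = 1.10301
Power-density ratio: P_B/P_A = (V_B/V_A)³ = (1.10301)³ = 1.34195

1.342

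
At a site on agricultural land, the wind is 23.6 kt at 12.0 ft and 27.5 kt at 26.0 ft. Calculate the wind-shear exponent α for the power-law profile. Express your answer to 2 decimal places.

Power law: V₂/V₁ = (z₂/z₁)^α ⇒ α = ln(V₂/V₁) / ln(z₂/z₁)
α = ln(27.5/23.6) / ln(26.0/12.0) = ln(1.1653) / ln(2.1667)
  = 0.15294 / 0.77319 = 0.19780

α ≈ 0.20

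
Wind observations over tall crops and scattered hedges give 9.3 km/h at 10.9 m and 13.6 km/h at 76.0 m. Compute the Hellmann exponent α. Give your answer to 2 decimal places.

α ≈ 0.20

Power law: V₂/V₁ = (z₂/z₁)^α ⇒ α = ln(V₂/V₁) / ln(z₂/z₁)
α = ln(13.6/9.3) / ln(76.0/10.9) = ln(1.4624) / ln(6.9725)
  = 0.38006 / 1.94197 = 0.19571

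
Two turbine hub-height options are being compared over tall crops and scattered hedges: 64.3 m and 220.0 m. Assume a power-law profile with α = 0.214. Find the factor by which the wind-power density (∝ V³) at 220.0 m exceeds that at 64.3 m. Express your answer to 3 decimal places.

2.203

Speed ratio: V_B/V_A = (z_B/z_A)^α = (220.0/64.3)^0.214 = (3.4215)^0.214 = 1.30113
Power-density ratio: P_B/P_A = (V_B/V_A)³ = (1.30113)³ = 2.20274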